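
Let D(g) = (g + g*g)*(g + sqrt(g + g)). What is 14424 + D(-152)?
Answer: -3474280 + 91808*I*sqrt(19) ≈ -3.4743e+6 + 4.0018e+5*I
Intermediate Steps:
D(g) = (g + g**2)*(g + sqrt(2)*sqrt(g)) (D(g) = (g + g**2)*(g + sqrt(2*g)) = (g + g**2)*(g + sqrt(2)*sqrt(g)))
14424 + D(-152) = 14424 + ((-152)**2 + (-152)**3 + sqrt(2)*(-152)**(3/2) + sqrt(2)*(-152)**(5/2)) = 14424 + (23104 - 3511808 + sqrt(2)*(-304*I*sqrt(38)) + sqrt(2)*(46208*I*sqrt(38))) = 14424 + (23104 - 3511808 - 608*I*sqrt(19) + 92416*I*sqrt(19)) = 14424 + (-3488704 + 91808*I*sqrt(19)) = -3474280 + 91808*I*sqrt(19)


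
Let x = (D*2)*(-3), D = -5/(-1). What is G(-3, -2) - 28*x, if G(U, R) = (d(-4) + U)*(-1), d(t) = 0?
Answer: 843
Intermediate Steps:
D = 5 (D = -5*(-1) = 5)
x = -30 (x = (5*2)*(-3) = 10*(-3) = -30)
G(U, R) = -U (G(U, R) = (0 + U)*(-1) = U*(-1) = -U)
G(-3, -2) - 28*x = -1*(-3) - 28*(-30) = 3 + 840 = 843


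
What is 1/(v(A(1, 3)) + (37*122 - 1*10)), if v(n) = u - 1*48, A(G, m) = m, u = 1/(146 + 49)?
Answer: 195/868921 ≈ 0.00022442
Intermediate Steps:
u = 1/195 ≈ 0.0051282
v(n) = -9359/195 (v(n) = 1/195 - 1*48 = 1/195 - 48 = -9359/195)
1/(v(A(1, 3)) + (37*122 - 1*10)) = 1/(-9359/195 + (37*122 - 1*10)) = 1/(-9359/195 + (4514 - 10)) = 1/(-9359/195 + 4504) = 1/(868921/195) = 195/868921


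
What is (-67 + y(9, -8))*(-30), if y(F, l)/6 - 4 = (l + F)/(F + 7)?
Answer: 5115/4 ≈ 1278.8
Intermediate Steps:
y(F, l) = 24 + 6*(F + l)/(7 + F) (y(F, l) = 24 + 6*((l + F)/(F + 7)) = 24 + 6*((F + l)/(7 + F)) = 24 + 6*(F + l)/(7 + F))
(-67 + y(9, -8))*(-30) = (-67 + 6*(28 - 8 + 5*9)/(7 + 9))*(-30) = (-67 + 6*(28 - 8 + 45)/16)*(-30) = (-67 + 6*(1/16)*65)*(-30) = (-67 + 195/8)*(-30) = -341/8*(-30) = 5115/4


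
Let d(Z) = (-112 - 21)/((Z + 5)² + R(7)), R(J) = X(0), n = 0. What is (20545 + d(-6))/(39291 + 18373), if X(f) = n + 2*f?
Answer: 5103/14416 ≈ 0.35398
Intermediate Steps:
X(f) = 2*f (X(f) = 0 + 2*f = 2*f)
R(J) = 0 (R(J) = 2*0 = 0)
d(Z) = -133/(5 + Z)² (d(Z) = (-112 - 21)/((Z + 5)² + 0) = -133/((5 + Z)² + 0) = -133/(5 + Z)²)
(20545 + d(-6))/(39291 + 18373) = (20545 - 133/(5 - 6)²)/(39291 + 18373) = (20545 - 133/(-1)²)/57664 = (20545 - 133*1)*(1/57664) = (20545 - 133)*(1/57664) = 20412*(1/57664) = 5103/14416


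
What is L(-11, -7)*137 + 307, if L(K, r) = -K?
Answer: 1814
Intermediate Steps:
L(-11, -7)*137 + 307 = -1*(-11)*137 + 307 = 11*137 + 307 = 1507 + 307 = 1814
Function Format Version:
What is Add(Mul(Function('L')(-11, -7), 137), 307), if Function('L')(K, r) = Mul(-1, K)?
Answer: 1814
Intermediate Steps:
Add(Mul(Function('L')(-11, -7), 137), 307) = Add(Mul(Mul(-1, -11), 137), 307) = Add(Mul(11, 137), 307) = Add(1507, 307) = 1814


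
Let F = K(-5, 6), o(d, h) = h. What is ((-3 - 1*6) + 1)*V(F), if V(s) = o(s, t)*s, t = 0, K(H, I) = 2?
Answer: 0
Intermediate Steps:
F = 2
V(s) = 0 (V(s) = 0*s = 0)
((-3 - 1*6) + 1)*V(F) = ((-3 - 1*6) + 1)*0 = ((-3 - 6) + 1)*0 = (-9 + 1)*0 = -8*0 = 0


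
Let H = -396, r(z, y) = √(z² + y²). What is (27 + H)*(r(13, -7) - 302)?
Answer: 111438 - 369*√218 ≈ 1.0599e+5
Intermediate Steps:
r(z, y) = √(y² + z²)
(27 + H)*(r(13, -7) - 302) = (27 - 396)*(√((-7)² + 13²) - 302) = -369*(√(49 + 169) - 302) = -369*(√218 - 302) = -369*(-302 + √218) = 111438 - 369*√218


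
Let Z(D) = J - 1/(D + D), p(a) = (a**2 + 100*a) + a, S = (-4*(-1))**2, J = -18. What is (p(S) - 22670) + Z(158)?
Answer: -6577857/316 ≈ -20816.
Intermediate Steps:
S = 16 (S = 4**2 = 16)
p(a) = a**2 + 101*a
Z(D) = -18 - 1/(2*D) (Z(D) = -18 - 1/(D + D) = -18 - 1/(2*D))
(p(S) - 22670) + Z(158) = (16*(101 + 16) - 22670) + (-18 - 1/2/158) = (16*117 - 22670) + (-18 - 1/2*1/158) = (1872 - 22670) + (-18 - 1/316) = -20798 - 5689/316 = -6577857/316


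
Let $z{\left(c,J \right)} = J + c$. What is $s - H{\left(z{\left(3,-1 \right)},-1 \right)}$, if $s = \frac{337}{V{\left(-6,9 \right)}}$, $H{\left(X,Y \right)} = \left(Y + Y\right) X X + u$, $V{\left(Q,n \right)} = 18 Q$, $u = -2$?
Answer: $\frac{743}{108} \approx 6.8796$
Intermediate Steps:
$H{\left(X,Y \right)} = -2 + 2 Y X^{2}$ ($H{\left(X,Y \right)} = \left(Y + Y\right) X X - 2 = 2 Y X X - 2 = 2 X Y X - 2 = 2 Y X^{2} - 2 = -2 + 2 Y X^{2}$)
$s = - \frac{337}{108}$ ($s = \frac{337}{18 \left(-6\right)} = \frac{337}{-108} = 337 \left(- \frac{1}{108}\right) = - \frac{337}{108} \approx -3.1204$)
$s - H{\left(z{\left(3,-1 \right)},-1 \right)} = - \frac{337}{108} - \left(-2 + 2 \left(-1\right) \left(-1 + 3\right)^{2}\right) = - \frac{337}{108} - \left(-2 + 2 \left(-1\right) 2^{2}\right) = - \frac{337}{108} - \left(-2 + 2 \left(-1\right) 4\right) = - \frac{337}{108} - \left(-2 - 8\right) = - \frac{337}{108} - -10 = - \frac{337}{108} + 10 = \frac{743}{108}$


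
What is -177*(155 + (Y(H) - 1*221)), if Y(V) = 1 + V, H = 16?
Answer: 8673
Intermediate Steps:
-177*(155 + (Y(H) - 1*221)) = -177*(155 + ((1 + 16) - 1*221)) = -177*(155 + (17 - 221)) = -177*(155 - 204) = -177*(-49) = 8673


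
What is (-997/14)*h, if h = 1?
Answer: -997/14 ≈ -71.214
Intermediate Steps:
(-997/14)*h = -997/14*1 = -997/14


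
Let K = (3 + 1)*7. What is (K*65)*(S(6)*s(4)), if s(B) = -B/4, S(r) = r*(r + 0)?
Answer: -65520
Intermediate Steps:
S(r) = r² (S(r) = r*r = r²)
K = 28 (K = 4*7 = 28)
s(B) = -B/4
(K*65)*(S(6)*s(4)) = (28*65)*(6²*(-¼*4)) = 1820*(36*(-1)) = 1820*(-36) = -65520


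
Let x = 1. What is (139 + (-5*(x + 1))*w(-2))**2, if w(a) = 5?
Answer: 7921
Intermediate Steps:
(139 + (-5*(x + 1))*w(-2))**2 = (139 - 5*(1 + 1)*5)**2 = (139 - 5*2*5)**2 = (139 - 10*5)**2 = (139 - 50)**2 = 89**2 = 7921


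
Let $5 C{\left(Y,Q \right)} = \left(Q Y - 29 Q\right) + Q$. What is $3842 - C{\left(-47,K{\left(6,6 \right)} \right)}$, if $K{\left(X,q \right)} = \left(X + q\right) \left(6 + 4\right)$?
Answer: $5642$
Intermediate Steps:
$K{\left(X,q \right)} = 10 X + 10 q$ ($K{\left(X,q \right)} = \left(X + q\right) 10 = 10 X + 10 q$)
$C{\left(Y,Q \right)} = - \frac{28 Q}{5} + \frac{Q Y}{5}$ ($C{\left(Y,Q \right)} = \frac{\left(Q Y - 29 Q\right) + Q}{5} = \frac{\left(- 29 Q + Q Y\right) + Q}{5} = \frac{- 28 Q + Q Y}{5} = - \frac{28 Q}{5} + \frac{Q Y}{5}$)
$3842 - C{\left(-47,K{\left(6,6 \right)} \right)} = 3842 - \frac{\left(10 \cdot 6 + 10 \cdot 6\right) \left(-28 - 47\right)}{5} = 3842 - \frac{1}{5} \left(60 + 60\right) \left(-75\right) = 3842 - \frac{1}{5} \cdot 120 \left(-75\right) = 3842 - -1800 = 3842 + 1800 = 5642$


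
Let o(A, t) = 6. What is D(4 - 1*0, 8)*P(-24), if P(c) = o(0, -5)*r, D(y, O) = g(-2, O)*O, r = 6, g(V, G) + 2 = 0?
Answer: -576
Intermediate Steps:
g(V, G) = -2 (g(V, G) = -2 + 0 = -2)
D(y, O) = -2*O
P(c) = 36 (P(c) = 6*6 = 36)
D(4 - 1*0, 8)*P(-24) = -2*8*36 = -16*36 = -576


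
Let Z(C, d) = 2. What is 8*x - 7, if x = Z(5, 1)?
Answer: 9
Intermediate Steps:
x = 2
8*x - 7 = 8*2 - 7 = 16 - 7 = 9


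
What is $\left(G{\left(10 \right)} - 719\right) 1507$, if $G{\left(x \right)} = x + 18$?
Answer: $-1041337$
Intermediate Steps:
$G{\left(x \right)} = 18 + x$
$\left(G{\left(10 \right)} - 719\right) 1507 = \left(\left(18 + 10\right) - 719\right) 1507 = \left(28 - 719\right) 1507 = \left(-691\right) 1507 = -1041337$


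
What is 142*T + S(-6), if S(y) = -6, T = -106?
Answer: -15058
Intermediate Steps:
142*T + S(-6) = 142*(-106) - 6 = -15052 - 6 = -15058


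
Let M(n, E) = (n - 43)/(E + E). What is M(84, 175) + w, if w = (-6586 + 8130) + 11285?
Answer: 4490191/350 ≈ 12829.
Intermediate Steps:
w = 12829 (w = 1544 + 11285 = 12829)
M(n, E) = (-43 + n)/(2*E) (M(n, E) = (-43 + n)/((2*E)) = (-43 + n)*(1/(2*E)) = (-43 + n)/(2*E))
M(84, 175) + w = (½)*(-43 + 84)/175 + 12829 = (½)*(1/175)*41 + 12829 = 41/350 + 12829 = 4490191/350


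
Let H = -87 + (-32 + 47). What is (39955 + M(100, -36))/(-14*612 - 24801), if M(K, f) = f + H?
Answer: -39847/33369 ≈ -1.1941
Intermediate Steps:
H = -72 (H = -87 + 15 = -72)
M(K, f) = -72 + f (M(K, f) = f - 72 = -72 + f)
(39955 + M(100, -36))/(-14*612 - 24801) = (39955 + (-72 - 36))/(-14*612 - 24801) = (39955 - 108)/(-8568 - 24801) = 39847/(-33369) = 39847*(-1/33369) = -39847/33369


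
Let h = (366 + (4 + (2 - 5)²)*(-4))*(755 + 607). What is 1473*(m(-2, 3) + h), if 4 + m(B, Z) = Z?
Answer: 629953491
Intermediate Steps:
m(B, Z) = -4 + Z
h = 427668 (h = (366 + (4 + (-3)²)*(-4))*1362 = (366 + (4 + 9)*(-4))*1362 = (366 + 13*(-4))*1362 = (366 - 52)*1362 = 314*1362 = 427668)
1473*(m(-2, 3) + h) = 1473*((-4 + 3) + 427668) = 1473*(-1 + 427668) = 1473*427667 = 629953491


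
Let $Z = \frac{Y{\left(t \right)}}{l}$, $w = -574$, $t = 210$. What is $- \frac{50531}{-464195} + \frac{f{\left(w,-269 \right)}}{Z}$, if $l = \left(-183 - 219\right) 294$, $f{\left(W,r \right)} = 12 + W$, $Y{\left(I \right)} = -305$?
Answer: $- \frac{6166517038993}{28315895} \approx -2.1778 \cdot 10^{5}$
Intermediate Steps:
$l = -118188$ ($l = \left(-402\right) 294 = -118188$)
$Z = \frac{305}{118188}$ ($Z = - \frac{305}{-118188} = \left(-305\right) \left(- \frac{1}{118188}\right) = \frac{305}{118188} \approx 0.0025806$)
$- \frac{50531}{-464195} + \frac{f{\left(w,-269 \right)}}{Z} = - \frac{50531}{-464195} + \frac{12 - 574}{\frac{305}{118188}} = \left(-50531\right) \left(- \frac{1}{464195}\right) - \frac{66421656}{305} = \frac{50531}{464195} - \frac{66421656}{305} = - \frac{6166517038993}{28315895}$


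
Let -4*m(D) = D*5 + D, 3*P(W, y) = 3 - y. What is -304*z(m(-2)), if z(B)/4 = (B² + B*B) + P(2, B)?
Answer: -21888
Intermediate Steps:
P(W, y) = 1 - y/3 (P(W, y) = (3 - y)/3 = 1 - y/3)
m(D) = -3*D/2 (m(D) = -(D*5 + D)/4 = -(5*D + D)/4 = -3*D/2)
z(B) = 4 + 8*B² - 4*B/3 (z(B) = 4*((B² + B*B) + (1 - B/3)) = 4*((B² + B²) + (1 - B/3)) = 4*(2*B² + (1 - B/3)) = 4*(1 + 2*B² - B/3) = 4 + 8*B² - 4*B/3)
-304*z(m(-2)) = -304*(4 + 8*(-3/2*(-2))² - (-2)*(-2)) = -304*(4 + 8*3² - 4/3*3) = -304*(4 + 8*9 - 4) = -304*(4 + 72 - 4) = -304*72 = -21888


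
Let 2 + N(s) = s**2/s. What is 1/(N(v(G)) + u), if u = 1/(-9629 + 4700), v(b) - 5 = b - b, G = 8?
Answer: 4929/14786 ≈ 0.33336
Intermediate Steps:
v(b) = 5 (v(b) = 5 + (b - b) = 5 + 0 = 5)
N(s) = -2 + s (N(s) = -2 + s**2/s = -2 + s)
u = -1/4929 (u = 1/(-4929) = -1/4929 ≈ -0.00020288)
1/(N(v(G)) + u) = 1/((-2 + 5) - 1/4929) = 1/(3 - 1/4929) = 1/(14786/4929) = 4929/14786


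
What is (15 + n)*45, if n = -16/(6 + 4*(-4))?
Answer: 747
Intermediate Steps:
n = 8/5 (n = -16/(6 - 16) = -16/(-10) = -16*(-⅒) = 8/5 ≈ 1.6000)
(15 + n)*45 = (15 + 8/5)*45 = (83/5)*45 = 747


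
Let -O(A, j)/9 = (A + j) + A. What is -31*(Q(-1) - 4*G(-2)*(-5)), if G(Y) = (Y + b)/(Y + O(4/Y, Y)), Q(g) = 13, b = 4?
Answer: -5549/13 ≈ -426.85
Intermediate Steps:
O(A, j) = -18*A - 9*j (O(A, j) = -9*((A + j) + A) = -9*(j + 2*A) = -18*A - 9*j)
G(Y) = (4 + Y)/(-72/Y - 8*Y) (G(Y) = (Y + 4)/(Y + (-72/Y - 9*Y)) = (4 + Y)/(Y + (-72/Y - 9*Y)) = (4 + Y)/(-72/Y - 8*Y))
-31*(Q(-1) - 4*G(-2)*(-5)) = -31*(13 - (-4)*(-2)*(4 - 2)/(72 + 8*(-2)²)*(-5)) = -31*(13 - (-4)*(-2)*2/(72 + 8*4)*(-5)) = -31*(13 - (-4)*(-2)*2/(72 + 32)*(-5)) = -31*(13 - (-4)*(-2)*2/104*(-5)) = -31*(13 - 4*1/26*(-5)) = -31*(13 - 2/13*(-5)) = -31*(13 + 10/13) = -31*179/13 = -5549/13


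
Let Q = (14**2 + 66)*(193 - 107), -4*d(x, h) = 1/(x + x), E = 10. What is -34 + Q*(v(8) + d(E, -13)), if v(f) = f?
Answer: 3598807/20 ≈ 1.7994e+5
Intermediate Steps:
d(x, h) = -1/(8*x) (d(x, h) = -1/(4*(x + x)) = -1/(2*x)/4 = -1/(8*x))
Q = 22532 (Q = (196 + 66)*86 = 262*86 = 22532)
-34 + Q*(v(8) + d(E, -13)) = -34 + 22532*(8 - 1/8/10) = -34 + 22532*(8 - 1/8*1/10) = -34 + 22532*(8 - 1/80) = -34 + 22532*(639/80) = -34 + 3599487/20 = 3598807/20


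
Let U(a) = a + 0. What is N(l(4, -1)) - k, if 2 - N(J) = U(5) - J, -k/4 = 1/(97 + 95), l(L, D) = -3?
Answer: -287/48 ≈ -5.9792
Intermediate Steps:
U(a) = a
k = -1/48 (k = -4/(97 + 95) = -4/192 = -4*1/192 = -1/48 ≈ -0.020833)
N(J) = -3 + J (N(J) = 2 - (5 - J) = 2 + (-5 + J) = -3 + J)
N(l(4, -1)) - k = (-3 - 3) - 1*(-1/48) = -6 + 1/48 = -287/48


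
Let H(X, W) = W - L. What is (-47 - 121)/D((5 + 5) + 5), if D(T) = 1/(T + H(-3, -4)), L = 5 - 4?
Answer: -1680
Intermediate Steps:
L = 1
H(X, W) = -1 + W (H(X, W) = W - 1*1 = W - 1 = -1 + W)
D(T) = 1/(-5 + T) (D(T) = 1/(T + (-1 - 4)) = 1/(T - 5) = 1/(-5 + T))
(-47 - 121)/D((5 + 5) + 5) = (-47 - 121)/(1/(-5 + ((5 + 5) + 5))) = -168/(1/(-5 + (10 + 5))) = -168/(1/(-5 + 15)) = -168/(1/10) = -168/1/10 = -168*10 = -1680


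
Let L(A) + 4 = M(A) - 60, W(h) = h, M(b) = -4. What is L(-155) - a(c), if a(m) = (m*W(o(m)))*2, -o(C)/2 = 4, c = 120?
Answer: 1852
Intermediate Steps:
o(C) = -8 (o(C) = -2*4 = -8)
a(m) = -16*m (a(m) = (m*(-8))*2 = -8*m*2 = -16*m)
L(A) = -68 (L(A) = -4 + (-4 - 60) = -4 - 64 = -68)
L(-155) - a(c) = -68 - (-16)*120 = -68 - 1*(-1920) = -68 + 1920 = 1852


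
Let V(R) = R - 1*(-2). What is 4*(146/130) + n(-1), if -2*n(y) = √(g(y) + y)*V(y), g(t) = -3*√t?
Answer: 292/65 - √(-1 - 3*I)/2 ≈ 3.9724 + 0.72131*I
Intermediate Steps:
V(R) = 2 + R (V(R) = R + 2 = 2 + R)
n(y) = -√(y - 3*√y)*(2 + y)/2 (n(y) = -√(-3*√y + y)*(2 + y)/2 = -√(y - 3*√y)*(2 + y)/2)
4*(146/130) + n(-1) = 4*(146/130) + √(-1 - 3*I)*(-2 - 1*(-1))/2 = 4*(146*(1/130)) + √(-1 - 3*I)*(-2 + 1)/2 = 4*(73/65) + (½)*√(-1 - 3*I)*(-1) = 292/65 - √(-1 - 3*I)/2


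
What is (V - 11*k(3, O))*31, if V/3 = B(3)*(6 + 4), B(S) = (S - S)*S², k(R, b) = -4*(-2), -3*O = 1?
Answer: -2728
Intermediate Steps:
O = -⅓ (O = -⅓*1 = -⅓ ≈ -0.33333)
k(R, b) = 8
B(S) = 0 (B(S) = 0*S² = 0)
V = 0 (V = 3*(0*(6 + 4)) = 3*(0*10) = 3*0 = 0)
(V - 11*k(3, O))*31 = (0 - 11*8)*31 = (0 - 88)*31 = -88*31 = -2728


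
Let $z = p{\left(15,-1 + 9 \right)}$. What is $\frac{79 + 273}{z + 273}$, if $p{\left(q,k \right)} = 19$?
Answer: $\frac{88}{73} \approx 1.2055$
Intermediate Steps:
$z = 19$
$\frac{79 + 273}{z + 273} = \frac{79 + 273}{19 + 273} = \frac{352}{292} = 352 \cdot \frac{1}{292} = \frac{88}{73}$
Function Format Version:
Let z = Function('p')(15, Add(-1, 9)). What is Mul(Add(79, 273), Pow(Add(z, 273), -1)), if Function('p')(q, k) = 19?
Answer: Rational(88, 73) ≈ 1.2055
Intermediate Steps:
z = 19
Mul(Add(79, 273), Pow(Add(z, 273), -1)) = Mul(Add(79, 273), Pow(Add(19, 273), -1)) = Mul(352, Pow(292, -1)) = Mul(352, Rational(1, 292)) = Rational(88, 73)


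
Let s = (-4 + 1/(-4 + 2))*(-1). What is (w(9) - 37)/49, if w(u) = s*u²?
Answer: 655/98 ≈ 6.6837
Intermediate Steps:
s = 9/2 (s = (-4 + 1/(-2))*(-1) = (-4 - ½)*(-1) = -9/2*(-1) = 9/2 ≈ 4.5000)
w(u) = 9*u²/2
(w(9) - 37)/49 = ((9/2)*9² - 37)/49 = ((9/2)*81 - 37)*(1/49) = (729/2 - 37)*(1/49) = (655/2)*(1/49) = 655/98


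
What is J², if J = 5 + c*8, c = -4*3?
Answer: 8281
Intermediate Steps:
c = -12
J = -91 (J = 5 - 12*8 = 5 - 96 = -91)
J² = (-91)² = 8281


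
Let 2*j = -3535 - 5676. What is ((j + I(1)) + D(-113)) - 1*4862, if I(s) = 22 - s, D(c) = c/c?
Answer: -18891/2 ≈ -9445.5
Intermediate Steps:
j = -9211/2 (j = (-3535 - 5676)/2 = (1/2)*(-9211) = -9211/2 ≈ -4605.5)
D(c) = 1
((j + I(1)) + D(-113)) - 1*4862 = ((-9211/2 + (22 - 1*1)) + 1) - 1*4862 = ((-9211/2 + (22 - 1)) + 1) - 4862 = ((-9211/2 + 21) + 1) - 4862 = (-9169/2 + 1) - 4862 = -9167/2 - 4862 = -18891/2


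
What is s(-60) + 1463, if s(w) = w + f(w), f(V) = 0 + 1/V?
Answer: 84179/60 ≈ 1403.0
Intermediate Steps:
f(V) = 1/V (f(V) = 0 + 1/V = 1/V)
s(w) = w + 1/w
s(-60) + 1463 = (-60 + 1/(-60)) + 1463 = (-60 - 1/60) + 1463 = -3601/60 + 1463 = 84179/60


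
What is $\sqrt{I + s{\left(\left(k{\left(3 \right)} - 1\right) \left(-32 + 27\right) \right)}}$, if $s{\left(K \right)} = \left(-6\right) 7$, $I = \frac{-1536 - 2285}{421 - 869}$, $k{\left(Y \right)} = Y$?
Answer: $\frac{i \sqrt{104965}}{56} \approx 5.7854 i$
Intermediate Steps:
$I = \frac{3821}{448}$ ($I = - \frac{3821}{-448} = \left(-3821\right) \left(- \frac{1}{448}\right) = \frac{3821}{448} \approx 8.529$)
$s{\left(K \right)} = -42$
$\sqrt{I + s{\left(\left(k{\left(3 \right)} - 1\right) \left(-32 + 27\right) \right)}} = \sqrt{\frac{3821}{448} - 42} = \sqrt{- \frac{14995}{448}} = \frac{i \sqrt{104965}}{56}$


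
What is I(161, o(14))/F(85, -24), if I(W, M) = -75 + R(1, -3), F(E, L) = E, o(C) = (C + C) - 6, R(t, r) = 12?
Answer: -63/85 ≈ -0.74118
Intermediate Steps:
o(C) = -6 + 2*C (o(C) = 2*C - 6 = -6 + 2*C)
I(W, M) = -63 (I(W, M) = -75 + 12 = -63)
I(161, o(14))/F(85, -24) = -63/85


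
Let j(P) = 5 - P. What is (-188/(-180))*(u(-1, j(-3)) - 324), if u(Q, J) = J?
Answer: -14852/45 ≈ -330.04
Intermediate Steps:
(-188/(-180))*(u(-1, j(-3)) - 324) = (-188/(-180))*((5 - 1*(-3)) - 324) = (-188*(-1/180))*((5 + 3) - 324) = 47*(8 - 324)/45 = (47/45)*(-316) = -14852/45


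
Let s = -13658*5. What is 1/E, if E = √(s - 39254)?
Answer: -I*√26886/53772 ≈ -0.0030493*I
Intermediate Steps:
s = -68290
E = 2*I*√26886 (E = √(-68290 - 39254) = √(-107544) = 2*I*√26886 ≈ 327.94*I)
1/E = 1/(2*I*√26886) = -I*√26886/53772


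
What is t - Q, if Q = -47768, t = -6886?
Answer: 40882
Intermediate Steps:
t - Q = -6886 - 1*(-47768) = -6886 + 47768 = 40882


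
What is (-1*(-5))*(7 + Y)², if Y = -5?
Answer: 20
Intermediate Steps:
(-1*(-5))*(7 + Y)² = (-1*(-5))*(7 - 5)² = 5*2² = 5*4 = 20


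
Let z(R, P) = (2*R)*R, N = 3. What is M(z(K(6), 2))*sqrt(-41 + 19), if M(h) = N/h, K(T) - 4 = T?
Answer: 3*I*sqrt(22)/200 ≈ 0.070356*I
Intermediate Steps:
K(T) = 4 + T
z(R, P) = 2*R**2
M(h) = 3/h
M(z(K(6), 2))*sqrt(-41 + 19) = (3/((2*(4 + 6)**2)))*sqrt(-41 + 19) = (3/((2*10**2)))*sqrt(-22) = (3/((2*100)))*(I*sqrt(22)) = (3/200)*(I*sqrt(22)) = (3*(1/200))*(I*sqrt(22)) = 3*(I*sqrt(22))/200 = 3*I*sqrt(22)/200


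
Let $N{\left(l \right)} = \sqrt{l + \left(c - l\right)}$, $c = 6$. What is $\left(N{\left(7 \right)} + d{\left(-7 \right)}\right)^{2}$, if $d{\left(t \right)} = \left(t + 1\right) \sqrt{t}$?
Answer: $-246 - 12 i \sqrt{42} \approx -246.0 - 77.769 i$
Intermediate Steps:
$d{\left(t \right)} = \sqrt{t} \left(1 + t\right)$ ($d{\left(t \right)} = \left(1 + t\right) \sqrt{t} = \sqrt{t} \left(1 + t\right)$)
$N{\left(l \right)} = \sqrt{6}$ ($N{\left(l \right)} = \sqrt{l - \left(-6 + l\right)} = \sqrt{6}$)
$\left(N{\left(7 \right)} + d{\left(-7 \right)}\right)^{2} = \left(\sqrt{6} + \sqrt{-7} \left(1 - 7\right)\right)^{2} = \left(\sqrt{6} + i \sqrt{7} \left(-6\right)\right)^{2} = \left(\sqrt{6} - 6 i \sqrt{7}\right)^{2}$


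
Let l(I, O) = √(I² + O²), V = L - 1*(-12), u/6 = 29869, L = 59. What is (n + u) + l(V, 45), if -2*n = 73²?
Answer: 353099/2 + √7066 ≈ 1.7663e+5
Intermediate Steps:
u = 179214 (u = 6*29869 = 179214)
V = 71 (V = 59 - 1*(-12) = 59 + 12 = 71)
n = -5329/2 (n = -½*73² = -½*5329 = -5329/2 ≈ -2664.5)
(n + u) + l(V, 45) = (-5329/2 + 179214) + √(71² + 45²) = 353099/2 + √(5041 + 2025) = 353099/2 + √7066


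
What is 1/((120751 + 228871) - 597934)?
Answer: -1/248312 ≈ -4.0272e-6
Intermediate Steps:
1/((120751 + 228871) - 597934) = 1/(349622 - 597934) = 1/(-248312) = -1/248312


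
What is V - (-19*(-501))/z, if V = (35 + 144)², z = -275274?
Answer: 2940021251/91758 ≈ 32041.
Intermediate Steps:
V = 32041 (V = 179² = 32041)
V - (-19*(-501))/z = 32041 - (-19*(-501))/(-275274) = 32041 - 9519*(-1)/275274 = 32041 - 1*(-3173/91758) = 32041 + 3173/91758 = 2940021251/91758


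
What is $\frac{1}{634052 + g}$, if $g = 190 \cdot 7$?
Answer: $\frac{1}{635382} \approx 1.5739 \cdot 10^{-6}$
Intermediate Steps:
$g = 1330$
$\frac{1}{634052 + g} = \frac{1}{634052 + 1330} = \frac{1}{635382}$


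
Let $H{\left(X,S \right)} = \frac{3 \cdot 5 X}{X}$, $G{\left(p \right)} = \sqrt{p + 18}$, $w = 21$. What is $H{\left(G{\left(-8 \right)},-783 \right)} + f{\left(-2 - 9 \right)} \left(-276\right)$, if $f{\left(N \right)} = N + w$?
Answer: $-2745$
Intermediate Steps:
$G{\left(p \right)} = \sqrt{18 + p}$
$H{\left(X,S \right)} = 15$ ($H{\left(X,S \right)} = \frac{15 X}{X} = 15$)
$f{\left(N \right)} = 21 + N$ ($f{\left(N \right)} = N + 21 = 21 + N$)
$H{\left(G{\left(-8 \right)},-783 \right)} + f{\left(-2 - 9 \right)} \left(-276\right) = 15 + \left(21 - 11\right) \left(-276\right) = 15 + 10 \left(-276\right) = 15 - 2760 = -2745$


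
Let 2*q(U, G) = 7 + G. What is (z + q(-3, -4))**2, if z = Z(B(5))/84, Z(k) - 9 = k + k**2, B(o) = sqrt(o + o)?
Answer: (145 + sqrt(10))**2/7056 ≈ 3.1111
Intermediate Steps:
q(U, G) = 7/2 + G/2 (q(U, G) = (7 + G)/2 = 7/2 + G/2)
B(o) = sqrt(2)*sqrt(o) (B(o) = sqrt(2*o) = sqrt(2)*sqrt(o))
Z(k) = 9 + k + k**2 (Z(k) = 9 + (k + k**2) = 9 + k + k**2)
z = 19/84 + sqrt(10)/84 (z = (9 + sqrt(2)*sqrt(5) + (sqrt(2)*sqrt(5))**2)/84 = (9 + sqrt(10) + (sqrt(10))**2)*(1/84) = (9 + sqrt(10) + 10)*(1/84) = (19 + sqrt(10))*(1/84) = 19/84 + sqrt(10)/84 ≈ 0.26384)
(z + q(-3, -4))**2 = ((19/84 + sqrt(10)/84) + (7/2 + (1/2)*(-4)))**2 = ((19/84 + sqrt(10)/84) + (7/2 - 2))**2 = ((19/84 + sqrt(10)/84) + 3/2)**2 = (145/84 + sqrt(10)/84)**2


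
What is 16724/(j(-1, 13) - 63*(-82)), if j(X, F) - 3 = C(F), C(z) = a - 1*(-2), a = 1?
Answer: 4181/1293 ≈ 3.2336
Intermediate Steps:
C(z) = 3 (C(z) = 1 - 1*(-2) = 1 + 2 = 3)
j(X, F) = 6 (j(X, F) = 3 + 3 = 6)
16724/(j(-1, 13) - 63*(-82)) = 16724/(6 - 63*(-82)) = 16724/(6 + 5166) = 16724/5172 = 16724*(1/5172) = 4181/1293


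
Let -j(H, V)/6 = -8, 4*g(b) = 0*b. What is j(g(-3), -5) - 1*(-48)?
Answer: 96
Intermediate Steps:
g(b) = 0 (g(b) = (0*b)/4 = (¼)*0 = 0)
j(H, V) = 48 (j(H, V) = -6*(-8) = 48)
j(g(-3), -5) - 1*(-48) = 48 - 1*(-48) = 48 + 48 = 96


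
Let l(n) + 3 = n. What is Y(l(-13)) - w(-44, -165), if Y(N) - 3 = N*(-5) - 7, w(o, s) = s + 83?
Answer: 158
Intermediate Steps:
l(n) = -3 + n
w(o, s) = 83 + s
Y(N) = -4 - 5*N (Y(N) = 3 + (N*(-5) - 7) = 3 + (-5*N - 7) = 3 + (-7 - 5*N) = -4 - 5*N)
Y(l(-13)) - w(-44, -165) = (-4 - 5*(-3 - 13)) - (83 - 165) = (-4 - 5*(-16)) - 1*(-82) = (-4 + 80) + 82 = 76 + 82 = 158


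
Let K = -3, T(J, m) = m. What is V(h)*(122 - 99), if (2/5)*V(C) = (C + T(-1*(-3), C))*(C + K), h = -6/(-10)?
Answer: -828/5 ≈ -165.60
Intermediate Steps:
h = ⅗ (h = -6*(-⅒) = ⅗ ≈ 0.60000)
V(C) = 5*C*(-3 + C) (V(C) = 5*((C + C)*(C - 3))/2 = 5*((2*C)*(-3 + C))/2 = 5*(2*C*(-3 + C))/2 = 5*C*(-3 + C))
V(h)*(122 - 99) = (5*(⅗)*(-3 + ⅗))*(122 - 99) = (5*(⅗)*(-12/5))*23 = -36/5*23 = -828/5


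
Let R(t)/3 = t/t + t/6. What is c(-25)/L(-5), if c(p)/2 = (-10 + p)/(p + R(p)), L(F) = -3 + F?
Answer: -35/138 ≈ -0.25362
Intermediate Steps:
R(t) = 3 + t/2 (R(t) = 3*(t/t + t/6) = 3*(1 + t*(1/6)) = 3*(1 + t/6) = 3 + t/2)
c(p) = 2*(-10 + p)/(3 + 3*p/2) (c(p) = 2*((-10 + p)/(p + (3 + p/2))) = 2*((-10 + p)/(3 + 3*p/2)) = 2*(-10 + p)/(3 + 3*p/2))
c(-25)/L(-5) = (4*(-10 - 25)/(3*(2 - 25)))/(-3 - 5) = ((4/3)*(-35)/(-23))/(-8) = ((4/3)*(-1/23)*(-35))*(-1/8) = (140/69)*(-1/8) = -35/138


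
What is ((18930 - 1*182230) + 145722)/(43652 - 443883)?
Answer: 1034/23543 ≈ 0.043920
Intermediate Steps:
((18930 - 1*182230) + 145722)/(43652 - 443883) = ((18930 - 182230) + 145722)/(-400231) = (-163300 + 145722)*(-1/400231) = -17578*(-1/400231) = 1034/23543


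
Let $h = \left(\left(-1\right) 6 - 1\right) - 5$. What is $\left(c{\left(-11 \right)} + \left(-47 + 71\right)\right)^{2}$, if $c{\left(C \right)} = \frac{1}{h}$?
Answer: $\frac{82369}{144} \approx 572.01$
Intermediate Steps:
$h = -12$ ($h = \left(-6 - 1\right) - 5 = -7 - 5 = -12$)
$c{\left(C \right)} = - \frac{1}{12}$ ($c{\left(C \right)} = \frac{1}{-12} = - \frac{1}{12}$)
$\left(c{\left(-11 \right)} + \left(-47 + 71\right)\right)^{2} = \left(- \frac{1}{12} + \left(-47 + 71\right)\right)^{2} = \left(- \frac{1}{12} + 24\right)^{2} = \left(\frac{287}{12}\right)^{2} = \frac{82369}{144}$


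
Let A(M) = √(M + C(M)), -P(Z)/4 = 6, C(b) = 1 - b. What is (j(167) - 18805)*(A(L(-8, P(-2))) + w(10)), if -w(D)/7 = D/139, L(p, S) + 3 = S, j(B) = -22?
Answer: -1299063/139 ≈ -9345.8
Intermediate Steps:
P(Z) = -24 (P(Z) = -4*6 = -24)
L(p, S) = -3 + S
w(D) = -7*D/139
A(M) = 1 (A(M) = √(M + (1 - M)) = √1 = 1)
(j(167) - 18805)*(A(L(-8, P(-2))) + w(10)) = (-22 - 18805)*(1 - 7/139*10) = -18827*(1 - 70/139) = -18827*69/139 = -1299063/139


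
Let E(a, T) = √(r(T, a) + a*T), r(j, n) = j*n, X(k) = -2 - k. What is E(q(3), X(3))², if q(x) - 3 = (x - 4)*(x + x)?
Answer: 30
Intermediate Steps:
q(x) = 3 + 2*x*(-4 + x) (q(x) = 3 + (x - 4)*(x + x) = 3 + (-4 + x)*(2*x) = 3 + 2*x*(-4 + x))
E(a, T) = √2*√(T*a) (E(a, T) = √(T*a + a*T) = √(T*a + T*a) = √(2*T*a) = √2*√(T*a))
E(q(3), X(3))² = (√2*√((-2 - 1*3)*(3 - 8*3 + 2*3²)))² = (√2*√((-2 - 3)*(3 - 24 + 2*9)))² = (√2*√(-5*(3 - 24 + 18)))² = (√2*√(-5*(-3)))² = (√2*√15)² = (√30)² = 30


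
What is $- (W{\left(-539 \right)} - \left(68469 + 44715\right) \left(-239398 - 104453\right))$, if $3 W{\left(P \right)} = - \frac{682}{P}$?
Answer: $- \frac{5721009442910}{147} \approx -3.8918 \cdot 10^{10}$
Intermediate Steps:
$W{\left(P \right)} = - \frac{682}{3 P}$ ($W{\left(P \right)} = \frac{\left(-682\right) \frac{1}{P}}{3} = - \frac{682}{3 P}$)
$- (W{\left(-539 \right)} - \left(68469 + 44715\right) \left(-239398 - 104453\right)) = - (- \frac{682}{3 \left(-539\right)} - \left(68469 + 44715\right) \left(-239398 - 104453\right)) = - (\left(- \frac{682}{3}\right) \left(- \frac{1}{539}\right) - 113184 \left(-343851\right)) = - (\frac{62}{147} - -38918431584) = - (\frac{62}{147} + 38918431584) = \left(-1\right) \frac{5721009442910}{147} = - \frac{5721009442910}{147}$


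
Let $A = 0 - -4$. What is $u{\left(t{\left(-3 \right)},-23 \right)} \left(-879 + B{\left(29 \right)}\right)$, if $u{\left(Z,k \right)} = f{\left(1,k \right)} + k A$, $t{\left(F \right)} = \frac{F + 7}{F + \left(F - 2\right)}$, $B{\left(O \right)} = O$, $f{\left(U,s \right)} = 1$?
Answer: $77350$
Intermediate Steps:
$A = 4$ ($A = 0 + 4 = 4$)
$t{\left(F \right)} = \frac{7 + F}{-2 + 2 F}$ ($t{\left(F \right)} = \frac{7 + F}{F + \left(F - 2\right)} = \frac{7 + F}{F + \left(-2 + F\right)} = \frac{7 + F}{-2 + 2 F}$)
$u{\left(Z,k \right)} = 1 + 4 k$ ($u{\left(Z,k \right)} = 1 + k 4 = 1 + 4 k$)
$u{\left(t{\left(-3 \right)},-23 \right)} \left(-879 + B{\left(29 \right)}\right) = \left(1 + 4 \left(-23\right)\right) \left(-879 + 29\right) = \left(1 - 92\right) \left(-850\right) = \left(-91\right) \left(-850\right) = 77350$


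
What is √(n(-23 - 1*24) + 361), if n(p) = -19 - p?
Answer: √389 ≈ 19.723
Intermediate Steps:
√(n(-23 - 1*24) + 361) = √((-19 - (-23 - 1*24)) + 361) = √((-19 - (-23 - 24)) + 361) = √((-19 - 1*(-47)) + 361) = √((-19 + 47) + 361) = √(28 + 361) = √389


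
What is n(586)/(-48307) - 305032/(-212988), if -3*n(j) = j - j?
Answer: 76258/53247 ≈ 1.4322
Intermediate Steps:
n(j) = 0 (n(j) = -(j - j)/3 = -⅓*0 = 0)
n(586)/(-48307) - 305032/(-212988) = 0/(-48307) - 305032/(-212988) = 0*(-1/48307) - 305032*(-1/212988) = 0 + 76258/53247 = 76258/53247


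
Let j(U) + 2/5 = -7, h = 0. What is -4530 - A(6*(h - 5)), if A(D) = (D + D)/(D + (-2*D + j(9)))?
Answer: -511590/113 ≈ -4527.3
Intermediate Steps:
j(U) = -37/5 (j(U) = -⅖ - 7 = -37/5)
A(D) = 2*D/(-37/5 - D) (A(D) = (D + D)/(D + (-2*D - 37/5)) = (2*D)/(D + (-37/5 - 2*D)) = (2*D)/(-37/5 - D) = 2*D/(-37/5 - D))
-4530 - A(6*(h - 5)) = -4530 - (-10)*6*(0 - 5)/(37 + 5*(6*(0 - 5))) = -4530 - (-10)*6*(-5)/(37 + 5*(6*(-5))) = -4530 - (-10)*(-30)/(37 + 5*(-30)) = -4530 - (-10)*(-30)/(37 - 150) = -4530 - (-10)*(-30)/(-113) = -4530 - (-10)*(-30)*(-1)/113 = -4530 - 1*(-300/113) = -4530 + 300/113 = -511590/113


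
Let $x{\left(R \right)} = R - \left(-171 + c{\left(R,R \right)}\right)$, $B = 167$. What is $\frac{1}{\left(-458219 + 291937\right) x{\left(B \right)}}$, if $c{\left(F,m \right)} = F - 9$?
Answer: $- \frac{1}{29930760} \approx -3.341 \cdot 10^{-8}$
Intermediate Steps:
$c{\left(F,m \right)} = -9 + F$
$x{\left(R \right)} = 180$ ($x{\left(R \right)} = R - \left(-180 + R\right) = 180$)
$\frac{1}{\left(-458219 + 291937\right) x{\left(B \right)}} = \frac{1}{\left(-458219 + 291937\right) 180} = \frac{1}{-166282} \cdot \frac{1}{180} = \left(- \frac{1}{166282}\right) \frac{1}{180} = - \frac{1}{29930760}$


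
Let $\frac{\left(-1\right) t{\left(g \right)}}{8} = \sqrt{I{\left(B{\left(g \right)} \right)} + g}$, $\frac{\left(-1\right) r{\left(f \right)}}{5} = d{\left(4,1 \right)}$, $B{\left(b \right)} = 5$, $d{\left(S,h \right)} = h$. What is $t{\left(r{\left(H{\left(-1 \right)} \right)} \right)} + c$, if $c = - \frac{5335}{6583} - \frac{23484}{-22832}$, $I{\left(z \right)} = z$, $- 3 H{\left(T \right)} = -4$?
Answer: $\frac{8196613}{37575764} \approx 0.21814$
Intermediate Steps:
$H{\left(T \right)} = \frac{4}{3}$ ($H{\left(T \right)} = \left(- \frac{1}{3}\right) \left(-4\right) = \frac{4}{3}$)
$c = \frac{8196613}{37575764}$ ($c = \left(-5335\right) \frac{1}{6583} - - \frac{5871}{5708} = - \frac{5335}{6583} + \frac{5871}{5708} = \frac{8196613}{37575764} \approx 0.21814$)
$r{\left(f \right)} = -5$ ($r{\left(f \right)} = \left(-5\right) 1 = -5$)
$t{\left(g \right)} = - 8 \sqrt{5 + g}$
$t{\left(r{\left(H{\left(-1 \right)} \right)} \right)} + c = - 8 \sqrt{5 - 5} + \frac{8196613}{37575764} = - 8 \sqrt{0} + \frac{8196613}{37575764} = \left(-8\right) 0 + \frac{8196613}{37575764} = 0 + \frac{8196613}{37575764} = \frac{8196613}{37575764}$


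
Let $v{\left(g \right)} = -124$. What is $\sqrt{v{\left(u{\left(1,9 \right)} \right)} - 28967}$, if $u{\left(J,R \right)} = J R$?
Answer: $i \sqrt{29091} \approx 170.56 i$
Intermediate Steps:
$\sqrt{v{\left(u{\left(1,9 \right)} \right)} - 28967} = \sqrt{-124 - 28967} = \sqrt{-29091} = i \sqrt{29091}$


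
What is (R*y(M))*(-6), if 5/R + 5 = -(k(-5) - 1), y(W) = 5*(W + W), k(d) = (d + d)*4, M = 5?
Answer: -125/3 ≈ -41.667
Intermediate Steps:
k(d) = 8*d (k(d) = (2*d)*4 = 8*d)
y(W) = 10*W (y(W) = 5*(2*W) = 10*W)
R = 5/36 (R = 5/(-5 - (8*(-5) - 1)) = 5/(-5 - (-40 - 1)) = 5/(-5 - 1*(-41)) = 5/(-5 + 41) = 5/36 ≈ 0.13889)
(R*y(M))*(-6) = (5*(10*5)/36)*(-6) = ((5/36)*50)*(-6) = (125/18)*(-6) = -125/3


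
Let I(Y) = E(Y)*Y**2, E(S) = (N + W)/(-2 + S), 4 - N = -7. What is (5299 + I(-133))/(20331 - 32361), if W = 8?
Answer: -189637/812025 ≈ -0.23354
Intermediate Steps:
N = 11 (N = 4 - 1*(-7) = 4 + 7 = 11)
E(S) = 19/(-2 + S) (E(S) = (11 + 8)/(-2 + S) = 19/(-2 + S))
I(Y) = 19*Y**2/(-2 + Y) (I(Y) = (19/(-2 + Y))*Y**2 = 19*Y**2/(-2 + Y))
(5299 + I(-133))/(20331 - 32361) = (5299 + 19*(-133)**2/(-2 - 133))/(20331 - 32361) = (5299 + 19*17689/(-135))/(-12030) = (5299 + 19*17689*(-1/135))*(-1/12030) = (5299 - 336091/135)*(-1/12030) = (379274/135)*(-1/12030) = -189637/812025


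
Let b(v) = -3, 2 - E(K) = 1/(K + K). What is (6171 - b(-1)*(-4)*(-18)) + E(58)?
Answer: 741123/116 ≈ 6389.0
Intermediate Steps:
E(K) = 2 - 1/(2*K) (E(K) = 2 - 1/(K + K) = 2 - 1/(2*K))
(6171 - b(-1)*(-4)*(-18)) + E(58) = (6171 - (-3*(-4))*(-18)) + (2 - 1/2/58) = (6171 - 12*(-18)) + (2 - 1/2*1/58) = (6171 - 1*(-216)) + (2 - 1/116) = (6171 + 216) + 231/116 = 6387 + 231/116 = 741123/116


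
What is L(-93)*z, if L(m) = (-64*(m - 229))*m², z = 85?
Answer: 15150280320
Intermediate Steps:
L(m) = m²*(14656 - 64*m) (L(m) = (-64*(-229 + m))*m² = (14656 - 64*m)*m² = m²*(14656 - 64*m))
L(-93)*z = (64*(-93)²*(229 - 1*(-93)))*85 = (64*8649*(229 + 93))*85 = (64*8649*322)*85 = 178238592*85 = 15150280320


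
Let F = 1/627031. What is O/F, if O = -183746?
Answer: -115214438126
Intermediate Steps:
F = 1/627031 ≈ 1.5948e-6
O/F = -183746/1/627031 = -183746*627031 = -115214438126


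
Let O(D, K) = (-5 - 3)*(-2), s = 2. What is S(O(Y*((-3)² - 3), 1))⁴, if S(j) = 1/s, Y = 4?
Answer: 1/16 ≈ 0.062500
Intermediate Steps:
O(D, K) = 16 (O(D, K) = -8*(-2) = 16)
S(j) = ½ (S(j) = 1/2 = ½)
S(O(Y*((-3)² - 3), 1))⁴ = (½)⁴ = 1/16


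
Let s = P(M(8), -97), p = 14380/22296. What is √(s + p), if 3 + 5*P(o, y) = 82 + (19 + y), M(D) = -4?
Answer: √656310630/27870 ≈ 0.91922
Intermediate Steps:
P(o, y) = 98/5 + y/5 (P(o, y) = -⅗ + (82 + (19 + y))/5 = -⅗ + (101 + y)/5 = -⅗ + (101/5 + y/5) = 98/5 + y/5)
p = 3595/5574 (p = 14380*(1/22296) = 3595/5574 ≈ 0.64496)
s = ⅕ (s = 98/5 + (⅕)*(-97) = 98/5 - 97/5 = ⅕ ≈ 0.20000)
√(s + p) = √(⅕ + 3595/5574) = √(23549/27870) = √656310630/27870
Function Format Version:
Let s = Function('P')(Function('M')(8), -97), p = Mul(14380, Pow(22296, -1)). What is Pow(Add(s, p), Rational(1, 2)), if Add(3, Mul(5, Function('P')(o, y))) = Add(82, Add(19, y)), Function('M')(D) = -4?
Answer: Mul(Rational(1, 27870), Pow(656310630, Rational(1, 2))) ≈ 0.91922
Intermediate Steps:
Function('P')(o, y) = Add(Rational(98, 5), Mul(Rational(1, 5), y)) (Function('P')(o, y) = Add(Rational(-3, 5), Mul(Rational(1, 5), Add(82, Add(19, y)))) = Add(Rational(-3, 5), Mul(Rational(1, 5), Add(101, y))) = Add(Rational(-3, 5), Add(Rational(101, 5), Mul(Rational(1, 5), y))) = Add(Rational(98, 5), Mul(Rational(1, 5), y)))
p = Rational(3595, 5574) (p = Mul(14380, Rational(1, 22296)) = Rational(3595, 5574) ≈ 0.64496)
s = Rational(1, 5) (s = Add(Rational(98, 5), Mul(Rational(1, 5), -97)) = Add(Rational(98, 5), Rational(-97, 5)) = Rational(1, 5) ≈ 0.20000)
Pow(Add(s, p), Rational(1, 2)) = Pow(Add(Rational(1, 5), Rational(3595, 5574)), Rational(1, 2)) = Pow(Rational(23549, 27870), Rational(1, 2)) = Mul(Rational(1, 27870), Pow(656310630, Rational(1, 2)))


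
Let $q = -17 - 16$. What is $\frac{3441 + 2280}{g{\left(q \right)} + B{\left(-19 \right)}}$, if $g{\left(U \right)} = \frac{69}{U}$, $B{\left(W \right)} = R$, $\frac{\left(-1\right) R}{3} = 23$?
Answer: $- \frac{62931}{782} \approx -80.474$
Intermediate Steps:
$R = -69$ ($R = \left(-3\right) 23 = -69$)
$B{\left(W \right)} = -69$
$q = -33$
$\frac{3441 + 2280}{g{\left(q \right)} + B{\left(-19 \right)}} = \frac{3441 + 2280}{\frac{69}{-33} - 69} = \frac{5721}{69 \left(- \frac{1}{33}\right) - 69} = \frac{5721}{- \frac{23}{11} - 69} = \frac{5721}{- \frac{782}{11}} = 5721 \left(- \frac{11}{782}\right) = - \frac{62931}{782}$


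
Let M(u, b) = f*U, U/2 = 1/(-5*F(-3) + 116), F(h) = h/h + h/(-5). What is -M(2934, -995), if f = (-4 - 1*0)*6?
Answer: 4/9 ≈ 0.44444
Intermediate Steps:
F(h) = 1 - h/5 (F(h) = 1 + h*(-1/5) = 1 - h/5)
f = -24 (f = (-4 + 0)*6 = -4*6 = -24)
U = 1/54 (U = 2/(-5*(1 - 1/5*(-3)) + 116) = 2/(-5*(1 + 3/5) + 116) = 2/(-5*8/5 + 116) = 2/(-8 + 116) = 2/108 = 2*(1/108) = 1/54 ≈ 0.018519)
M(u, b) = -4/9 (M(u, b) = -24*1/54 = -4/9)
-M(2934, -995) = -1*(-4/9) = 4/9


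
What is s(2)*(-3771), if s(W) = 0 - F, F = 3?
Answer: 11313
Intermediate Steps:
s(W) = -3 (s(W) = 0 - 1*3 = 0 - 3 = -3)
s(2)*(-3771) = -3*(-3771) = 11313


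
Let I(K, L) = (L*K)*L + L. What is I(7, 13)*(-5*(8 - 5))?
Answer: -17940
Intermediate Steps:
I(K, L) = L + K*L² (I(K, L) = (K*L)*L + L = K*L² + L = L + K*L²)
I(7, 13)*(-5*(8 - 5)) = (13*(1 + 7*13))*(-5*(8 - 5)) = (13*(1 + 91))*(-5*3) = (13*92)*(-15) = 1196*(-15) = -17940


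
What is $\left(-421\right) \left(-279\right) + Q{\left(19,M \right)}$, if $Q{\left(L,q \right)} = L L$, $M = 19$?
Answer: $117820$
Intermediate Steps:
$Q{\left(L,q \right)} = L^{2}$
$\left(-421\right) \left(-279\right) + Q{\left(19,M \right)} = \left(-421\right) \left(-279\right) + 19^{2} = 117459 + 361 = 117820$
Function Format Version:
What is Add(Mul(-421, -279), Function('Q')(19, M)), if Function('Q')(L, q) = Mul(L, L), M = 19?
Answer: 117820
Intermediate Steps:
Function('Q')(L, q) = Pow(L, 2)
Add(Mul(-421, -279), Function('Q')(19, M)) = Add(Mul(-421, -279), Pow(19, 2)) = Add(117459, 361) = 117820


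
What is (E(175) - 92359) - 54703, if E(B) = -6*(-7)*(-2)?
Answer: -147146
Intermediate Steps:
E(B) = -84 (E(B) = 42*(-2) = -84)
(E(175) - 92359) - 54703 = (-84 - 92359) - 54703 = -92443 - 54703 = -147146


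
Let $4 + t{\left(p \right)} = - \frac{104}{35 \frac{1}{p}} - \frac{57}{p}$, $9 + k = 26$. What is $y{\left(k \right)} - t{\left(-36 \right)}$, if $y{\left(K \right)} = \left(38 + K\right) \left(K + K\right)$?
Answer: $\frac{741487}{420} \approx 1765.4$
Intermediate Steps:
$k = 17$ ($k = -9 + 26 = 17$)
$t{\left(p \right)} = -4 - \frac{57}{p} - \frac{104 p}{35}$ ($t{\left(p \right)} = -4 - \left(\frac{57}{p} + 104 \frac{p}{35}\right) = -4 - \left(\frac{57}{p} + 104 \cdot \frac{1}{35} p\right) = -4 - \left(\frac{57}{p} + \frac{104 p}{35}\right) = -4 - \frac{57}{p} - \frac{104 p}{35}$)
$y{\left(K \right)} = 2 K \left(38 + K\right)$ ($y{\left(K \right)} = \left(38 + K\right) 2 K = 2 K \left(38 + K\right)$)
$y{\left(k \right)} - t{\left(-36 \right)} = 2 \cdot 17 \left(38 + 17\right) - \left(-4 - \frac{57}{-36} - - \frac{3744}{35}\right) = 2 \cdot 17 \cdot 55 - \left(-4 - - \frac{19}{12} + \frac{3744}{35}\right) = 1870 - \left(-4 + \frac{19}{12} + \frac{3744}{35}\right) = 1870 - \frac{43913}{420} = \frac{741487}{420}$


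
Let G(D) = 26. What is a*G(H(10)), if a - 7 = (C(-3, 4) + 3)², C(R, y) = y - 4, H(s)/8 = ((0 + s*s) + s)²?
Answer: 416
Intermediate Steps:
H(s) = 8*(s + s²)² (H(s) = 8*((0 + s*s) + s)² = 8*((0 + s²) + s)² = 8*(s² + s)² = 8*(s + s²)²)
C(R, y) = -4 + y
a = 16 (a = 7 + ((-4 + 4) + 3)² = 7 + (0 + 3)² = 7 + 3² = 7 + 9 = 16)
a*G(H(10)) = 16*26 = 416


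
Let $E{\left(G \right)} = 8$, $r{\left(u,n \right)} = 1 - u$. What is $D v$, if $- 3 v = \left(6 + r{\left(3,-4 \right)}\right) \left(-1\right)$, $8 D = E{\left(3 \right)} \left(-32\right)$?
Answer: $- \frac{128}{3} \approx -42.667$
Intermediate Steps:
$D = -32$ ($D = \frac{8 \left(-32\right)}{8} = \frac{1}{8} \left(-256\right) = -32$)
$v = \frac{4}{3}$ ($v = - \frac{\left(6 + \left(1 - 3\right)\right) \left(-1\right)}{3} = - \frac{\left(6 - 2\right) \left(-1\right)}{3} = - \frac{4 \left(-1\right)}{3} = \left(- \frac{1}{3}\right) \left(-4\right) = \frac{4}{3} \approx 1.3333$)
$D v = \left(-32\right) \frac{4}{3} = - \frac{128}{3}$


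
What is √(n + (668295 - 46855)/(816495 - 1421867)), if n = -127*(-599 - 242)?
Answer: √2446359169990263/151343 ≈ 326.81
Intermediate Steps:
n = 106807 (n = -127*(-841) = 106807)
√(n + (668295 - 46855)/(816495 - 1421867)) = √(106807 + (668295 - 46855)/(816495 - 1421867)) = √(106807 + 621440/(-605372)) = √(106807 + 621440*(-1/605372)) = √(106807 - 155360/151343) = √(16164336441/151343) = √2446359169990263/151343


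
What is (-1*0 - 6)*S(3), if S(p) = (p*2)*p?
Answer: -108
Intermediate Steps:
S(p) = 2*p² (S(p) = (2*p)*p = 2*p²)
(-1*0 - 6)*S(3) = (-1*0 - 6)*(2*3²) = (0 - 6)*(2*9) = -6*18 = -108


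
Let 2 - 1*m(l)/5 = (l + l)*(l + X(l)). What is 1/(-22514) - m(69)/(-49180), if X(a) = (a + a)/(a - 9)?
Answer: -553722649/553619260 ≈ -1.0002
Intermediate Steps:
X(a) = 2*a/(-9 + a) (X(a) = (2*a)/(-9 + a) = 2*a/(-9 + a))
m(l) = 10 - 10*l*(l + 2*l/(-9 + l)) (m(l) = 10 - 5*(l + l)*(l + 2*l/(-9 + l)) = 10 - 5*2*l*(l + 2*l/(-9 + l)) = 10 - 10*l*(l + 2*l/(-9 + l)))
1/(-22514) - m(69)/(-49180) = 1/(-22514) - 10*(-2*69² + (1 - 1*69²)*(-9 + 69))/(-9 + 69)/(-49180) = -1/22514 - 10*(-2*4761 + (1 - 1*4761)*60)/60*(-1)/49180 = -1/22514 - 10*(1/60)*(-9522 + (1 - 4761)*60)*(-1)/49180 = -1/22514 - 10*(1/60)*(-9522 - 4760*60)*(-1)/49180 = -1/22514 - 10*(1/60)*(-9522 - 285600)*(-1)/49180 = -1/22514 - 10*(1/60)*(-295122)*(-1)/49180 = -1/22514 - (-49187)*(-1)/49180 = -1/22514 - 1*49187/49180 = -1/22514 - 49187/49180 = -553722649/553619260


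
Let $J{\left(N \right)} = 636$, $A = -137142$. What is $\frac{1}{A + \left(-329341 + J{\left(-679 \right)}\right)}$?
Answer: $- \frac{1}{465847} \approx -2.1466 \cdot 10^{-6}$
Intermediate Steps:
$\frac{1}{A + \left(-329341 + J{\left(-679 \right)}\right)} = \frac{1}{-137142 + \left(-329341 + 636\right)} = \frac{1}{-137142 - 328705} = \frac{1}{-465847} = - \frac{1}{465847}$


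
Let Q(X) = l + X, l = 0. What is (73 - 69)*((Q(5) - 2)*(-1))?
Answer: -12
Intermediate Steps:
Q(X) = X (Q(X) = 0 + X = X)
(73 - 69)*((Q(5) - 2)*(-1)) = (73 - 69)*((5 - 2)*(-1)) = 4*(3*(-1)) = 4*(-3) = -12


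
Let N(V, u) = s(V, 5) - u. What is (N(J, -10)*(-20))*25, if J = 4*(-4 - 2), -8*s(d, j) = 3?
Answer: -9625/2 ≈ -4812.5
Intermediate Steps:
s(d, j) = -3/8 (s(d, j) = -1/8*3 = -3/8)
J = -24 (J = 4*(-6) = -24)
N(V, u) = -3/8 - u
(N(J, -10)*(-20))*25 = ((-3/8 - 1*(-10))*(-20))*25 = ((-3/8 + 10)*(-20))*25 = ((77/8)*(-20))*25 = -385/2*25 = -9625/2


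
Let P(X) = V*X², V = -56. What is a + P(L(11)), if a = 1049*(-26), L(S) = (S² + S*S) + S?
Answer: -3611778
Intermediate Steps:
L(S) = S + 2*S² (L(S) = (S² + S²) + S = 2*S² + S = S + 2*S²)
a = -27274
P(X) = -56*X²
a + P(L(11)) = -27274 - 56*121*(1 + 2*11)² = -27274 - 56*121*(1 + 22)² = -27274 - 56*(11*23)² = -27274 - 56*253² = -27274 - 56*64009 = -27274 - 3584504 = -3611778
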